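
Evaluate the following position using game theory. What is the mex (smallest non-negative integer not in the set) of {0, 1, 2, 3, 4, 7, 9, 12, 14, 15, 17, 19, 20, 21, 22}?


Set = {0, 1, 2, 3, 4, 7, 9, 12, 14, 15, 17, 19, 20, 21, 22}
0 is in the set.
1 is in the set.
2 is in the set.
3 is in the set.
4 is in the set.
5 is NOT in the set. This is the mex.
mex = 5

5


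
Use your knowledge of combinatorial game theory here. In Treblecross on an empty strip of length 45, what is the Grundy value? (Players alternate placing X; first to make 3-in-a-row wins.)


Treblecross: place X on empty cells; 3-in-a-row wins.
Playing within two cells of an existing X lets the opponent win at once, so sensible play treats the cells i-2..i+2 around each X as dead. The player left with no safe cell loses, so this is a normal-play take-away game on strips of safe cells.
Placing X at cell i (0-indexed) of a strip of k safe cells leaves independent strips of sizes max(0, i-2) and max(0, k-i-3). Hence G(k) = mex{ G(max(0,i-2)) XOR G(max(0,k-i-3)) : 0 <= i < k }, with G(0) = 0.
G(1): splits (0,0):0^0=0 -> mex({0}) = 1
G(2): splits (0,0):0^0=0 -> mex({0}) = 1
G(3): splits (0,0):0^0=0 -> mex({0}) = 1
G(4): splits (0,1):0^1=1 (0,0):0^0=0 -> mex({0, 1}) = 2
G(5): splits (0,2):0^1=1 (0,1):0^1=1 (0,0):0^0=0 -> mex({0, 1}) = 2
G(6) = mex({1}) = 0
G(7) = mex({0, 1, 2}) = 3
G(8) = mex({0, 1, 2}) = 3
G(9) = mex({0, 2}) = 1
G(10) = mex({0, 2, 3}) = 1
G(11) = mex({0, 3}) = 1
G(12) = mex({1, 3}) = 0
G(13) = mex({0, 1, 2, 3}) = 4
G(14) = mex({0, 1, 2}) = 3
G(15) = mex({0, 1, 2}) = 3
G(16) = mex({0, 1, 2, 4}) = 3
G(17) = mex({0, 1, 3, 4}) = 2
G(18) = mex({0, 1, 3, 4}) = 2
G(19) = mex({0, 1, 3, 5}) = 2
G(20) = mex({0, 1, 2, 3, 5}) = 4
G(21) = mex({0, 1, 2, 3, 5}) = 4
G(22) = mex({1, 2, 6}) = 0
G(23) = mex({0, 1, 2, 3, 4, 6}) = 5
G(24) = mex({0, 1, 2, 3, 4}) = 5
G(25) = mex({0, 1, 3, 4, 7}) = 2
G(26) = mex({0, 1, 3, 4, 5, 7}) = 2
G(27) = mex({0, 1, 3, 5}) = 2
G(28) = mex({0, 1, 2, 5}) = 3
G(29) = mex({0, 1, 2, 4, 5, 6}) = 3
G(30) = mex({1, 2, 4, 6}) = 0
G(31) = mex({0, 1, 2, 3, 4, 6}) = 5
G(32) = mex({1, 2, 3, 4, 7}) = 0
G(33) = mex({0, 3, 7}) = 1
G(34) = mex({0, 2, 3, 5, 7}) = 1
G(35) = mex({0, 2, 3, 5, 6}) = 1
G(36) = mex({0, 1, 2, 5, 6}) = 3
G(37) = mex({0, 1, 2, 4, 5, 6}) = 3
G(38) = mex({0, 1, 2, 4}) = 3
G(39) = mex({0, 1, 2, 3, 4, 7}) = 5
G(40) = mex({0, 1, 2, 3, 4, 5, 7}) = 6
G(41) = mex({0, 1, 2, 3, 5, 7}) = 4
G(42) = mex({0, 1, 2, 3, 5, 6, 7}) = 4
G(43) = mex({0, 2, 3, 5, 6}) = 1
G(44) = mex({1, 2, 3, 4, 5, 6}) = 0
G(45) = mex({0, 1, 2, 3, 4, 6, 7}) = 5
Therefore G(45) = 5.

5


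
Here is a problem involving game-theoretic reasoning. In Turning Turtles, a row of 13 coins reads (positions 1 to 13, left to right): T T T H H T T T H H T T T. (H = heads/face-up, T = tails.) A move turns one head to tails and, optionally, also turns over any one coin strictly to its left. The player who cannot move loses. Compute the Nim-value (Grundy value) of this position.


Coins: T T T H H T T T H H T T T
Key fact: a single head at position k behaves exactly like a Nim heap of size k (turning it to T and optionally flipping a coin at j < k corresponds to moving the heap from k to j, or to 0), and heads combine as a disjunctive sum (two heads at the same place would cancel, matching j XOR j = 0). So the Nim-value is the XOR of the 1-indexed positions of the heads.
Face-up positions (1-indexed): [4, 5, 9, 10]
XOR 0 with 4: 0 XOR 4 = 4
XOR 4 with 5: 4 XOR 5 = 1
XOR 1 with 9: 1 XOR 9 = 8
XOR 8 with 10: 8 XOR 10 = 2
Nim-value = 2

2


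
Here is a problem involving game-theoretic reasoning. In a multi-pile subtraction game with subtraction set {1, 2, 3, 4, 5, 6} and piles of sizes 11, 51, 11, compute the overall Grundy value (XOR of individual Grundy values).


Subtraction set: {1, 2, 3, 4, 5, 6}
For this subtraction set, G(n) = n mod 7 (period = max + 1 = 7).
Pile 1 (size 11): G(11) = 11 mod 7 = 4
Pile 2 (size 51): G(51) = 51 mod 7 = 2
Pile 3 (size 11): G(11) = 11 mod 7 = 4
Total Grundy value = XOR of all: 4 XOR 2 XOR 4 = 2

2


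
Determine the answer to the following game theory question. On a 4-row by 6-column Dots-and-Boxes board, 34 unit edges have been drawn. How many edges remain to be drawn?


Grid: 4 x 6 boxes, i.e. 5 rows and 7 columns of dots.
Horizontal edges: (rows + 1) * cols = 5 * 6 = 30
Vertical edges: rows * (cols + 1) = 4 * 7 = 28
Total edges: 30 + 28 = 58
Edges drawn: 34
Remaining: 58 - 34 = 24

24


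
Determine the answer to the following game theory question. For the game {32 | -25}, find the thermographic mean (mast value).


Game = {32 | -25}, a switch {a | b} with numbers a > b.
Its thermograph has left wall a - t and right wall b + t, which meet at t = (a - b)/2, where both equal (a + b)/2. So the mast (mean value) is at (a + b)/2.
Mean = (32 + (-25))/2 = 7/2 = 7/2

7/2


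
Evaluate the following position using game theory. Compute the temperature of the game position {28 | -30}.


The game is {28 | -30}, a switch {a | b} with numbers a > b.
Cooling {a | b} by t gives {a - t | b + t}, which stops being hot when a - t = b + t, i.e. at t = (a - b)/2. So the temperature of a switch is (a - b)/2.
Temperature = (Left option - Right option) / 2
= (28 - (-30)) / 2
= 58 / 2
= 29

29


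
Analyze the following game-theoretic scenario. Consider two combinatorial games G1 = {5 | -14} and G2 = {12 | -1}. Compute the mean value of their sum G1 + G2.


G1 = {5 | -14}, G2 = {12 | -1}
Each is a switch {a | b} with numbers a > b; its mean value is (a + b)/2, and mean value is additive over game sums: m(G1 + G2) = m(G1) + m(G2).
Mean of G1 = (5 + (-14))/2 = -9/2 = -9/2
Mean of G2 = (12 + (-1))/2 = 11/2 = 11/2
Mean of G1 + G2 = -9/2 + 11/2 = 1

1


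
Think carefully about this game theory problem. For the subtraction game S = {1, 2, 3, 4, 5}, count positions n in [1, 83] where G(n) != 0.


Subtraction set S = {1, 2, 3, 4, 5}, so G(n) = n mod 6.
G(n) = 0 when n is a multiple of 6.
Multiples of 6 in [1, 83]: 13
N-positions (nonzero Grundy) = 83 - 13 = 70

70


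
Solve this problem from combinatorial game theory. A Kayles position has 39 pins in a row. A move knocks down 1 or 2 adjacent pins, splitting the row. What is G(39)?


Kayles: a move removes 1 or 2 adjacent pins from a contiguous row.
Removing pins from a row of k leaves two independent rows (a, b) with a + b = k - 1 (one pin) or a + b = k - 2 (two pins); an end removal gives a = 0.
By Sprague-Grundy, G(k) = mex{ G(a) XOR G(b) } over all these splits. G(0) = 0.
G(1): splits (0,0):0^0=0 -> mex({0}) = 1
G(2): splits (0,1):0^1=1 (0,0):0^0=0 -> mex({0, 1}) = 2
G(3): splits (0,2):0^2=2 (1,1):1^1=0 (0,1):0^1=1 -> mex({0, 1, 2}) = 3
G(4): splits (0,3):0^3=3 (1,2):1^2=3 (0,2):0^2=2 (1,1):1^1=0 -> mex({0, 2, 3}) = 1
G(5): splits (0,4):0^1=1 (1,3):1^3=2 (2,2):2^2=0 (0,3):0^3=3 (1,2):1^2=3 -> mex({0, 1, 2, 3}) = 4
G(6) = mex({0, 1, 2, 4}) = 3
G(7) = mex({0, 1, 3, 4, 5}) = 2
G(8) = mex({0, 2, 3, 5, 6}) = 1
G(9) = mex({0, 1, 2, 3, 6, 7}) = 4
G(10) = mex({0, 1, 3, 4, 5, 7}) = 2
G(11) = mex({0, 1, 2, 3, 4, 5}) = 6
G(12) = mex({0, 1, 2, 3, 5, 6, 7}) = 4
G(13) = mex({0, 2, 3, 4, 6, 7}) = 1
G(14) = mex({0, 1, 4, 5, 6, 7}) = 2
G(15) = mex({0, 1, 2, 3, 4, 5, 6}) = 7
G(16) = mex({0, 2, 3, 5, 6, 7}) = 1
G(17) = mex({0, 1, 2, 3, 5, 6, 7}) = 4
G(18) = mex({0, 1, 2, 4, 5, 6}) = 3
G(19) = mex({0, 1, 3, 4, 5, 7}) = 2
G(20) = mex({0, 2, 3, 4, 5, 6, 7}) = 1
G(21) = mex({0, 1, 2, 3, 5, 6, 7}) = 4
G(22) = mex({0, 1, 2, 3, 4, 5, 7}) = 6
G(23) = mex({0, 1, 2, 3, 4, 5, 6}) = 7
G(24) = mex({0, 1, 2, 3, 5, 6, 7}) = 4
G(25) = mex({0, 2, 3, 4, 6, 7}) = 1
G(26) = mex({0, 1, 3, 4, 5, 6, 7}) = 2
G(27) = mex({0, 1, 2, 3, 4, 5, 6, 7}) = 8
G(28) = mex({0, 1, 2, 3, 4, 6, 7, 8}) = 5
G(29) = mex({0, 1, 2, 3, 5, 6, 7, 8, 9}) = 4
G(30) = mex({0, 1, 2, 3, 4, 5, 6, 9, 10}) = 7
G(31) = mex({0, 1, 3, 4, 5, 7, 10, 11}) = 2
G(32) = mex({0, 2, 3, 4, 5, 6, 7, 9, 11}) = 1
G(33) = mex({0, 1, 2, 3, 4, 5, 6, 7, 9, 12}) = 8
G(34) = mex({0, 1, 2, 3, 4, 5, 7, 8, 11, 12}) = 6
G(35) = mex({0, 1, 2, 3, 4, 5, 6, 8, 9, 10, 11}) = 7
G(36) = mex({0, 1, 2, 3, 5, 6, 7, 9, 10}) = 4
G(37) = mex({0, 2, 3, 4, 6, 7, 9, 10, 11, 12}) = 1
G(38) = mex({0, 1, 3, 4, 5, 6, 7, 9, 10, 11, 12}) = 2
G(39) = mex({0, 1, 2, 4, 5, 6, 7, 9, 10, 12, 14}) = 3
Therefore G(39) = 3.

3


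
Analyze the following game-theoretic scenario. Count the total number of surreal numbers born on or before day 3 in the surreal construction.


Day 0: {|} = 0 is born. Count = 1.
Day n: the number of surreal numbers born by day n is 2^(n+1) - 1.
By day 0: 2^1 - 1 = 1
By day 1: 2^2 - 1 = 3
By day 2: 2^3 - 1 = 7
By day 3: 2^4 - 1 = 15
By day 3: 15 surreal numbers.

15


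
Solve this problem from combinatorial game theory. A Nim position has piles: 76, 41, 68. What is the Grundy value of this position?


We need the XOR (exclusive or) of all pile sizes.
After XOR-ing pile 1 (size 76): 0 XOR 76 = 76
After XOR-ing pile 2 (size 41): 76 XOR 41 = 101
After XOR-ing pile 3 (size 68): 101 XOR 68 = 33
The Nim-value of this position is 33.

33


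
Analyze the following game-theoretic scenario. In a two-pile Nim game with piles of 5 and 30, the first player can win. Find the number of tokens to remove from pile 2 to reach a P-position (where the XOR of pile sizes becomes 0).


Piles: 5 and 30
Current XOR: 5 XOR 30 = 27 (non-zero, so this is an N-position).
To make the XOR zero, we need to find a move that balances the piles.
For pile 2 (size 30): target = 30 XOR 27 = 5
We reduce pile 2 from 30 to 5.
Tokens removed: 30 - 5 = 25
Verification: 5 XOR 5 = 0

25


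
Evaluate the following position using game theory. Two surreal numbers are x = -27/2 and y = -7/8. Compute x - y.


x = -27/2, y = -7/8
Converting to common denominator: 8
x = -108/8, y = -7/8
x - y = -27/2 - -7/8 = -101/8

-101/8


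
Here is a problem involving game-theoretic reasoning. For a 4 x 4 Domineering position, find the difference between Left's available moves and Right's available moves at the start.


Board is 4 x 4 (rows x cols).
Left (vertical) placements: (rows-1) * cols = 3 * 4 = 12
Right (horizontal) placements: rows * (cols-1) = 4 * 3 = 12
Advantage = Left - Right = 12 - 12 = 0

0


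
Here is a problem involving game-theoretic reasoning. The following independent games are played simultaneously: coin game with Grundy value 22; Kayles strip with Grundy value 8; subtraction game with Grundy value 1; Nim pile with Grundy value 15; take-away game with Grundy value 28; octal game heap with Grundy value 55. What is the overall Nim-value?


By the Sprague-Grundy theorem, the Grundy value of a sum of games is the XOR of individual Grundy values.
coin game: Grundy value = 22. Running XOR: 0 XOR 22 = 22
Kayles strip: Grundy value = 8. Running XOR: 22 XOR 8 = 30
subtraction game: Grundy value = 1. Running XOR: 30 XOR 1 = 31
Nim pile: Grundy value = 15. Running XOR: 31 XOR 15 = 16
take-away game: Grundy value = 28. Running XOR: 16 XOR 28 = 12
octal game heap: Grundy value = 55. Running XOR: 12 XOR 55 = 59
The combined Grundy value is 59.

59


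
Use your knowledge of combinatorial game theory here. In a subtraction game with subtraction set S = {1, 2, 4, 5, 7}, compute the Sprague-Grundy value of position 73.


The subtraction set is S = {1, 2, 4, 5, 7}.
G(k) = mex{ G(k - s) : s in S, s <= k }. We compute iteratively: G(0) = 0.
G(1) = mex({0}) = 1
G(2) = mex({0, 1}) = 2
G(3) = mex({1, 2}) = 0
G(4) = mex({0, 2}) = 1
G(5) = mex({0, 1}) = 2
G(6) = mex({1, 2}) = 0
G(7) = mex({0, 2}) = 1
G(8) = mex({0, 1}) = 2
G(9) = mex({1, 2}) = 0
Observe that G(3)..G(9) = 0, 1, 2, 0, 1, 2, 0 repeats G(0)..G(6) = 0, 1, 2, 0, 1, 2, 0.
For k >= max(S) = 7, G(k) is determined by the previous 7 values G(k-7)..G(k-1); a window of 7 consecutive values has recurred shifted by 3, so by induction G(k + 3) = G(k) for all k >= 0: the sequence is periodic from the start with period 3.
One period: G(0..2) = 0, 1, 2.
73 mod 3 = 1, so G(73) = G(1) = 1.

1


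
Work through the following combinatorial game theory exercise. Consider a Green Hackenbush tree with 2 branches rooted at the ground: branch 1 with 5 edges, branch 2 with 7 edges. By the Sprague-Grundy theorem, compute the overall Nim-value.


The tree has 2 branches from the ground vertex.
In Green Hackenbush, the Nim-value of a simple path of length k is k.
Branch 1: length 5, Nim-value = 5
Branch 2: length 7, Nim-value = 7
Total Nim-value = XOR of all branch values:
0 XOR 5 = 5
5 XOR 7 = 2
Nim-value of the tree = 2

2


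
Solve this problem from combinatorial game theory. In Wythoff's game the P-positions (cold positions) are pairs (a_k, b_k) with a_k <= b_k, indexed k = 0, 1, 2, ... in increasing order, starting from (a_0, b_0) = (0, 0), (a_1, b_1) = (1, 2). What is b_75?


By Wythoff's theorem, a_k = floor(k * phi) and b_k = floor(k * phi^2) = a_k + k, where phi = (1 + sqrt(5))/2 is the golden ratio.
phi = (1 + sqrt(5))/2 = 1.618034
phi^2 = phi + 1 = 2.618034
k = 75
k * phi^2 = 75 * 2.618034 = 196.352549
b_75 = floor(k * phi^2) = 196 (check: a_75 + k = 121 + 75 = 196)

196


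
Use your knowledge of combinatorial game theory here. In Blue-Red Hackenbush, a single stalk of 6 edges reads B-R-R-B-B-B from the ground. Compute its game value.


Edges (from ground): B-R-R-B-B-B
By Berlekamp's sign-expansion rule, a Blue-Red Hackenbush stalk has the value of the surreal number whose sign sequence is the edge sequence with B -> + and R -> -.
Sign sequence: +--+++
Trace the sign expansion in the surreal number tree, starting from 0:
Edge 1: B (sign +) -> bounds (0, +inf), value = 1
Edge 2: R (sign -) -> bounds (0, 1), value = 1/2
Edge 3: R (sign -) -> bounds (0, 1/2), value = 1/4
Edge 4: B (sign +) -> bounds (1/4, 1/2), value = 3/8
Edge 5: B (sign +) -> bounds (3/8, 1/2), value = 7/16
Edge 6: B (sign +) -> bounds (7/16, 1/2), value = 15/32
Game value = 15/32

15/32


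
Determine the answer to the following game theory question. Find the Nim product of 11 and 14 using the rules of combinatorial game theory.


Nim multiplication is bilinear over XOR: (u XOR v) * w = (u*w) XOR (v*w).
So we split each operand into its bit components and XOR the pairwise Nim products.
11 = 1 + 2 + 8 (as XOR of powers of 2).
14 = 2 + 4 + 8 (as XOR of powers of 2).
Using the standard Nim-product table on single bits:
  2*2 = 3,   2*4 = 8,   2*8 = 12,
  4*4 = 6,   4*8 = 11,  8*8 = 13,
and  1*x = x (identity), k*l = l*k (commutative).
Pairwise Nim products:
  1 * 2 = 2
  1 * 4 = 4
  1 * 8 = 8
  2 * 2 = 3
  2 * 4 = 8
  2 * 8 = 12
  8 * 2 = 12
  8 * 4 = 11
  8 * 8 = 13
XOR them: 2 XOR 4 XOR 8 XOR 3 XOR 8 XOR 12 XOR 12 XOR 11 XOR 13 = 3.
Result: 11 * 14 = 3 (in Nim).

3


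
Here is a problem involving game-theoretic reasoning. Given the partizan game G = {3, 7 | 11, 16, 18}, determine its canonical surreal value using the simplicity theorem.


Left options: {3, 7}, max = 7
Right options: {11, 16, 18}, min = 11
All options are numbers and max(Left) < min(Right), so by the simplicity theorem the value is the simplest (earliest-born) number strictly between 7 and 11.
Integers 8 through 10 all lie strictly between 7 and 11.
Among integers, the simplest (lowest birthday = smallest |n|; 0 is born on day 0, +-n on day n) is 8.
No non-integer in the interval can be simpler: if x is a non-integer in the interval, then floor(x) or ceil(x) also lies in the interval (the interval contains an integer), and both are proper prefixes of x's sign expansion, i.e. born earlier. So the game value is 8.
Game value = 8

8


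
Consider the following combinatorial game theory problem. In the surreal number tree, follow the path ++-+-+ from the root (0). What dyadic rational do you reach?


Sign expansion: ++-+-+
Rule: track bounds (lo, hi), initially (-inf, +inf). On '+', the current value becomes lo and we move to the simplest number in (value, hi): value + 1 if hi = +inf, otherwise the midpoint (value + hi)/2. On '-', the current value becomes hi and we move to value - 1 if lo = -inf, otherwise the midpoint (lo + value)/2.
Start at 0.
Step 1: sign = +, move right. Bounds: (0, +inf). Value = 1
Step 2: sign = +, move right. Bounds: (1, +inf). Value = 2
Step 3: sign = -, move left. Bounds: (1, 2). Value = 3/2
Step 4: sign = +, move right. Bounds: (3/2, 2). Value = 7/4
Step 5: sign = -, move left. Bounds: (3/2, 7/4). Value = 13/8
Step 6: sign = +, move right. Bounds: (13/8, 7/4). Value = 27/16
The surreal number with sign expansion ++-+-+ is 27/16.

27/16


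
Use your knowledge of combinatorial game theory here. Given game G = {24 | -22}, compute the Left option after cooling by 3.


Original game: {24 | -22} (a switch {a | b} with a > b).
Cooling by t (for t below the temperature (a - b)/2 = 23) taxes each move by t: {a | b} cooled by t is {a - t | b + t}.
Cooling amount: t = 3
Cooled Left option: 24 - 3 = 21
Cooled Right option: -22 + 3 = -19
Cooled game: {21 | -19}
Left option = 21

21


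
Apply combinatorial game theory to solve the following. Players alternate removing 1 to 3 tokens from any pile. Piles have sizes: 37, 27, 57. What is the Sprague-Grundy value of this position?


Subtraction set: {1, 2, 3}
For this subtraction set, G(n) = n mod 4 (period = max + 1 = 4).
Pile 1 (size 37): G(37) = 37 mod 4 = 1
Pile 2 (size 27): G(27) = 27 mod 4 = 3
Pile 3 (size 57): G(57) = 57 mod 4 = 1
Total Grundy value = XOR of all: 1 XOR 3 XOR 1 = 3

3


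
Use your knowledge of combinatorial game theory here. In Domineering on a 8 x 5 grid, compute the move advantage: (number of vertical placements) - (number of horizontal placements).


Board is 8 x 5 (rows x cols).
Left (vertical) placements: (rows-1) * cols = 7 * 5 = 35
Right (horizontal) placements: rows * (cols-1) = 8 * 4 = 32
Advantage = Left - Right = 35 - 32 = 3

3


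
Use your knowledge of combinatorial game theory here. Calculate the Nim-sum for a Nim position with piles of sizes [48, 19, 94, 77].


We need the XOR (exclusive or) of all pile sizes.
After XOR-ing pile 1 (size 48): 0 XOR 48 = 48
After XOR-ing pile 2 (size 19): 48 XOR 19 = 35
After XOR-ing pile 3 (size 94): 35 XOR 94 = 125
After XOR-ing pile 4 (size 77): 125 XOR 77 = 48
The Nim-value of this position is 48.

48


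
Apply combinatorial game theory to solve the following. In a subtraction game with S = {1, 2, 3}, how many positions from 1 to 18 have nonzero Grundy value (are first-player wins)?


Subtraction set S = {1, 2, 3}, so G(n) = n mod 4.
G(n) = 0 when n is a multiple of 4.
Multiples of 4 in [1, 18]: 4
N-positions (nonzero Grundy) = 18 - 4 = 14

14


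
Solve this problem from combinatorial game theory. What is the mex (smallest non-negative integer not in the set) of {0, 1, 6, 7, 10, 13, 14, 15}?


Set = {0, 1, 6, 7, 10, 13, 14, 15}
0 is in the set.
1 is in the set.
2 is NOT in the set. This is the mex.
mex = 2

2


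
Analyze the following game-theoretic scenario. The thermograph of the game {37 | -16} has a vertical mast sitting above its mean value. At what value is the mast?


Game = {37 | -16}, a switch {a | b} with numbers a > b.
Its thermograph has left wall a - t and right wall b + t, which meet at t = (a - b)/2, where both equal (a + b)/2. So the mast (mean value) is at (a + b)/2.
Mean = (37 + (-16))/2 = 21/2 = 21/2

21/2


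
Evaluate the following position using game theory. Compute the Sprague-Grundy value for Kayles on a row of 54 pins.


Kayles: a move removes 1 or 2 adjacent pins from a contiguous row.
Removing pins from a row of k leaves two independent rows (a, b) with a + b = k - 1 (one pin) or a + b = k - 2 (two pins); an end removal gives a = 0.
By Sprague-Grundy, G(k) = mex{ G(a) XOR G(b) } over all these splits. G(0) = 0.
G(1): splits (0,0):0^0=0 -> mex({0}) = 1
G(2): splits (0,1):0^1=1 (0,0):0^0=0 -> mex({0, 1}) = 2
G(3): splits (0,2):0^2=2 (1,1):1^1=0 (0,1):0^1=1 -> mex({0, 1, 2}) = 3
G(4): splits (0,3):0^3=3 (1,2):1^2=3 (0,2):0^2=2 (1,1):1^1=0 -> mex({0, 2, 3}) = 1
G(5): splits (0,4):0^1=1 (1,3):1^3=2 (2,2):2^2=0 (0,3):0^3=3 (1,2):1^2=3 -> mex({0, 1, 2, 3}) = 4
G(6) = mex({0, 1, 2, 4}) = 3
G(7) = mex({0, 1, 3, 4, 5}) = 2
G(8) = mex({0, 2, 3, 5, 6}) = 1
G(9) = mex({0, 1, 2, 3, 6, 7}) = 4
G(10) = mex({0, 1, 3, 4, 5, 7}) = 2
G(11) = mex({0, 1, 2, 3, 4, 5}) = 6
G(12) = mex({0, 1, 2, 3, 5, 6, 7}) = 4
G(13) = mex({0, 2, 3, 4, 6, 7}) = 1
G(14) = mex({0, 1, 4, 5, 6, 7}) = 2
G(15) = mex({0, 1, 2, 3, 4, 5, 6}) = 7
G(16) = mex({0, 2, 3, 5, 6, 7}) = 1
G(17) = mex({0, 1, 2, 3, 5, 6, 7}) = 4
G(18) = mex({0, 1, 2, 4, 5, 6}) = 3
G(19) = mex({0, 1, 3, 4, 5, 7}) = 2
G(20) = mex({0, 2, 3, 4, 5, 6, 7}) = 1
G(21) = mex({0, 1, 2, 3, 5, 6, 7}) = 4
G(22) = mex({0, 1, 2, 3, 4, 5, 7}) = 6
G(23) = mex({0, 1, 2, 3, 4, 5, 6}) = 7
G(24) = mex({0, 1, 2, 3, 5, 6, 7}) = 4
G(25) = mex({0, 2, 3, 4, 6, 7}) = 1
G(26) = mex({0, 1, 3, 4, 5, 6, 7}) = 2
G(27) = mex({0, 1, 2, 3, 4, 5, 6, 7}) = 8
G(28) = mex({0, 1, 2, 3, 4, 6, 7, 8}) = 5
G(29) = mex({0, 1, 2, 3, 5, 6, 7, 8, 9}) = 4
G(30) = mex({0, 1, 2, 3, 4, 5, 6, 9, 10}) = 7
G(31) = mex({0, 1, 3, 4, 5, 7, 10, 11}) = 2
G(32) = mex({0, 2, 3, 4, 5, 6, 7, 9, 11}) = 1
G(33) = mex({0, 1, 2, 3, 4, 5, 6, 7, 9, 12}) = 8
G(34) = mex({0, 1, 2, 3, 4, 5, 7, 8, 11, 12}) = 6
G(35) = mex({0, 1, 2, 3, 4, 5, 6, 8, 9, 10, 11}) = 7
G(36) = mex({0, 1, 2, 3, 5, 6, 7, 9, 10}) = 4
G(37) = mex({0, 2, 3, 4, 6, 7, 9, 10, 11, 12}) = 1
G(38) = mex({0, 1, 3, 4, 5, 6, 7, 9, 10, 11, 12}) = 2
G(39) = mex({0, 1, 2, 4, 5, 6, 7, 9, 10, 12, 14}) = 3
G(40) = mex({0, 2, 3, 4, 6, 7, 11, 12, 14}) = 1
G(41) = mex({0, 1, 2, 3, 5, 6, 7, 9, 10, 11, 12}) = 4
G(42) = mex({0, 1, 2, 3, 4, 5, 6, 9, 10}) = 7
G(43) = mex({0, 1, 3, 4, 5, 7, 9, 10, 12, 15}) = 2
G(44) = mex({0, 2, 3, 4, 5, 6, 7, 9, 10, 12, 15}) = 1
G(45) = mex({0, 1, 2, 3, 4, 5, 6, 7, 9, 10, 12, 14}) = 8
G(46) = mex({0, 1, 3, 4, 5, 7, 8, 11, 12, 14}) = 2
G(47) = mex({0, 1, 2, 3, 4, 5, 6, 8, 9, 10, 11, 12}) = 7
G(48) = mex({0, 1, 2, 3, 5, 6, 7, 9, 10}) = 4
G(49) = mex({0, 2, 3, 4, 6, 7, 9, 10, 11, 12, 15}) = 1
G(50) = mex({0, 1, 4, 5, 6, 7, 9, 11, 12, 14, 15}) = 2
G(51) = mex({0, 1, 2, 3, 4, 5, 6, 7, 9, 12, 14, 15}) = 8
G(52) = mex({0, 2, 3, 4, 5, 6, 7, 8, 11, 12, 15}) = 1
G(53) = mex({0, 1, 2, 3, 5, 6, 7, 8, 9, 10, 11, 12}) = 4
G(54) = mex({0, 1, 2, 3, 4, 5, 6, 9, 10}) = 7
Therefore G(54) = 7.

7


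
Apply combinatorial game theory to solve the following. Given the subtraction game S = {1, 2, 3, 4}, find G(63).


The subtraction set is S = {1, 2, 3, 4}.
G(k) = mex{ G(k - s) : s in S, s <= k }. We compute iteratively: G(0) = 0.
G(1) = mex({0}) = 1
G(2) = mex({0, 1}) = 2
G(3) = mex({0, 1, 2}) = 3
G(4) = mex({0, 1, 2, 3}) = 4
G(5) = mex({1, 2, 3, 4}) = 0
G(6) = mex({0, 2, 3, 4}) = 1
G(7) = mex({0, 1, 3, 4}) = 2
G(8) = mex({0, 1, 2, 4}) = 3
Observe that G(5)..G(8) = 0, 1, 2, 3 repeats G(0)..G(3) = 0, 1, 2, 3.
For k >= max(S) = 4, G(k) is determined by the previous 4 values G(k-4)..G(k-1); a window of 4 consecutive values has recurred shifted by 5, so by induction G(k + 5) = G(k) for all k >= 0: the sequence is periodic from the start with period 5.
One period: G(0..4) = 0, 1, 2, 3, 4.
63 mod 5 = 3, so G(63) = G(3) = 3.

3


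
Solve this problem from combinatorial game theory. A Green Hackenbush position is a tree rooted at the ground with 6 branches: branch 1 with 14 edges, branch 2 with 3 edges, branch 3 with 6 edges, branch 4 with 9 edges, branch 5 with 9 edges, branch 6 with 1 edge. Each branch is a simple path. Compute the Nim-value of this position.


The tree has 6 branches from the ground vertex.
In Green Hackenbush, the Nim-value of a simple path of length k is k.
Branch 1: length 14, Nim-value = 14
Branch 2: length 3, Nim-value = 3
Branch 3: length 6, Nim-value = 6
Branch 4: length 9, Nim-value = 9
Branch 5: length 9, Nim-value = 9
Branch 6: length 1, Nim-value = 1
Total Nim-value = XOR of all branch values:
0 XOR 14 = 14
14 XOR 3 = 13
13 XOR 6 = 11
11 XOR 9 = 2
2 XOR 9 = 11
11 XOR 1 = 10
Nim-value of the tree = 10

10


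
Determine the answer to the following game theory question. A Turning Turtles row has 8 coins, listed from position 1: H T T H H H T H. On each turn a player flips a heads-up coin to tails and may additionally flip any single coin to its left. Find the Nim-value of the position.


Coins: H T T H H H T H
Key fact: a single head at position k behaves exactly like a Nim heap of size k (turning it to T and optionally flipping a coin at j < k corresponds to moving the heap from k to j, or to 0), and heads combine as a disjunctive sum (two heads at the same place would cancel, matching j XOR j = 0). So the Nim-value is the XOR of the 1-indexed positions of the heads.
Face-up positions (1-indexed): [1, 4, 5, 6, 8]
XOR 0 with 1: 0 XOR 1 = 1
XOR 1 with 4: 1 XOR 4 = 5
XOR 5 with 5: 5 XOR 5 = 0
XOR 0 with 6: 0 XOR 6 = 6
XOR 6 with 8: 6 XOR 8 = 14
Nim-value = 14

14


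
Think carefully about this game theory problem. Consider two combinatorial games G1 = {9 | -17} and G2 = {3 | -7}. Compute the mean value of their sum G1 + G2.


G1 = {9 | -17}, G2 = {3 | -7}
Each is a switch {a | b} with numbers a > b; its mean value is (a + b)/2, and mean value is additive over game sums: m(G1 + G2) = m(G1) + m(G2).
Mean of G1 = (9 + (-17))/2 = -8/2 = -4
Mean of G2 = (3 + (-7))/2 = -4/2 = -2
Mean of G1 + G2 = -4 + -2 = -6

-6


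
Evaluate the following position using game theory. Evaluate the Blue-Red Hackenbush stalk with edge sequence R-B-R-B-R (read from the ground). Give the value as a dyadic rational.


Edges (from ground): R-B-R-B-R
By Berlekamp's sign-expansion rule, a Blue-Red Hackenbush stalk has the value of the surreal number whose sign sequence is the edge sequence with B -> + and R -> -.
Sign sequence: -+-+-
Trace the sign expansion in the surreal number tree, starting from 0:
Edge 1: R (sign -) -> bounds (-inf, 0), value = -1
Edge 2: B (sign +) -> bounds (-1, 0), value = -1/2
Edge 3: R (sign -) -> bounds (-1, -1/2), value = -3/4
Edge 4: B (sign +) -> bounds (-3/4, -1/2), value = -5/8
Edge 5: R (sign -) -> bounds (-3/4, -5/8), value = -11/16
Game value = -11/16

-11/16


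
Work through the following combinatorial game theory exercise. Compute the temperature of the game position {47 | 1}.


The game is {47 | 1}, a switch {a | b} with numbers a > b.
Cooling {a | b} by t gives {a - t | b + t}, which stops being hot when a - t = b + t, i.e. at t = (a - b)/2. So the temperature of a switch is (a - b)/2.
Temperature = (Left option - Right option) / 2
= (47 - (1)) / 2
= 46 / 2
= 23

23


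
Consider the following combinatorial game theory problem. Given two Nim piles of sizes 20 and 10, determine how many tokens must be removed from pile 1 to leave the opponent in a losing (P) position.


Piles: 20 and 10
Current XOR: 20 XOR 10 = 30 (non-zero, so this is an N-position).
To make the XOR zero, we need to find a move that balances the piles.
For pile 1 (size 20): target = 20 XOR 30 = 10
We reduce pile 1 from 20 to 10.
Tokens removed: 20 - 10 = 10
Verification: 10 XOR 10 = 0

10


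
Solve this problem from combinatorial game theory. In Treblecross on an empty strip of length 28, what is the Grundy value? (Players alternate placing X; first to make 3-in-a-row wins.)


Treblecross: place X on empty cells; 3-in-a-row wins.
Playing within two cells of an existing X lets the opponent win at once, so sensible play treats the cells i-2..i+2 around each X as dead. The player left with no safe cell loses, so this is a normal-play take-away game on strips of safe cells.
Placing X at cell i (0-indexed) of a strip of k safe cells leaves independent strips of sizes max(0, i-2) and max(0, k-i-3). Hence G(k) = mex{ G(max(0,i-2)) XOR G(max(0,k-i-3)) : 0 <= i < k }, with G(0) = 0.
G(1): splits (0,0):0^0=0 -> mex({0}) = 1
G(2): splits (0,0):0^0=0 -> mex({0}) = 1
G(3): splits (0,0):0^0=0 -> mex({0}) = 1
G(4): splits (0,1):0^1=1 (0,0):0^0=0 -> mex({0, 1}) = 2
G(5): splits (0,2):0^1=1 (0,1):0^1=1 (0,0):0^0=0 -> mex({0, 1}) = 2
G(6) = mex({1}) = 0
G(7) = mex({0, 1, 2}) = 3
G(8) = mex({0, 1, 2}) = 3
G(9) = mex({0, 2}) = 1
G(10) = mex({0, 2, 3}) = 1
G(11) = mex({0, 3}) = 1
G(12) = mex({1, 3}) = 0
G(13) = mex({0, 1, 2, 3}) = 4
G(14) = mex({0, 1, 2}) = 3
G(15) = mex({0, 1, 2}) = 3
G(16) = mex({0, 1, 2, 4}) = 3
G(17) = mex({0, 1, 3, 4}) = 2
G(18) = mex({0, 1, 3, 4}) = 2
G(19) = mex({0, 1, 3, 5}) = 2
G(20) = mex({0, 1, 2, 3, 5}) = 4
G(21) = mex({0, 1, 2, 3, 5}) = 4
G(22) = mex({1, 2, 6}) = 0
G(23) = mex({0, 1, 2, 3, 4, 6}) = 5
G(24) = mex({0, 1, 2, 3, 4}) = 5
G(25) = mex({0, 1, 3, 4, 7}) = 2
G(26) = mex({0, 1, 3, 4, 5, 7}) = 2
G(27) = mex({0, 1, 3, 5}) = 2
G(28) = mex({0, 1, 2, 5}) = 3
Therefore G(28) = 3.

3


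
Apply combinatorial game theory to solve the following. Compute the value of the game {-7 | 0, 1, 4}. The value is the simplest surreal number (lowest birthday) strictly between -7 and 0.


Left options: {-7}, max = -7
Right options: {0, 1, 4}, min = 0
All options are numbers and max(Left) < min(Right), so by the simplicity theorem the value is the simplest (earliest-born) number strictly between -7 and 0.
Integers -6 through -1 all lie strictly between -7 and 0.
Among integers, the simplest (lowest birthday = smallest |n|; 0 is born on day 0, +-n on day n) is -1.
No non-integer in the interval can be simpler: if x is a non-integer in the interval, then floor(x) or ceil(x) also lies in the interval (the interval contains an integer), and both are proper prefixes of x's sign expansion, i.e. born earlier. So the game value is -1.
Game value = -1

-1


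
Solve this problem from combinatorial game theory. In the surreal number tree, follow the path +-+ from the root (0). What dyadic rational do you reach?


Sign expansion: +-+
Rule: track bounds (lo, hi), initially (-inf, +inf). On '+', the current value becomes lo and we move to the simplest number in (value, hi): value + 1 if hi = +inf, otherwise the midpoint (value + hi)/2. On '-', the current value becomes hi and we move to value - 1 if lo = -inf, otherwise the midpoint (lo + value)/2.
Start at 0.
Step 1: sign = +, move right. Bounds: (0, +inf). Value = 1
Step 2: sign = -, move left. Bounds: (0, 1). Value = 1/2
Step 3: sign = +, move right. Bounds: (1/2, 1). Value = 3/4
The surreal number with sign expansion +-+ is 3/4.

3/4


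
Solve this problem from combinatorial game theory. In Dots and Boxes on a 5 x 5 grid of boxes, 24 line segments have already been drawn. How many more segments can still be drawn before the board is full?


Grid: 5 x 5 boxes, i.e. 6 rows and 6 columns of dots.
Horizontal edges: (rows + 1) * cols = 6 * 5 = 30
Vertical edges: rows * (cols + 1) = 5 * 6 = 30
Total edges: 30 + 30 = 60
Edges drawn: 24
Remaining: 60 - 24 = 36

36


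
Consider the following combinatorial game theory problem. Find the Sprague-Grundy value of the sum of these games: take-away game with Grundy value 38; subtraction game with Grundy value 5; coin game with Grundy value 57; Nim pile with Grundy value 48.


By the Sprague-Grundy theorem, the Grundy value of a sum of games is the XOR of individual Grundy values.
take-away game: Grundy value = 38. Running XOR: 0 XOR 38 = 38
subtraction game: Grundy value = 5. Running XOR: 38 XOR 5 = 35
coin game: Grundy value = 57. Running XOR: 35 XOR 57 = 26
Nim pile: Grundy value = 48. Running XOR: 26 XOR 48 = 42
The combined Grundy value is 42.

42


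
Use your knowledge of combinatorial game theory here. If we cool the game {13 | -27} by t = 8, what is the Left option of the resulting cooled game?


Original game: {13 | -27} (a switch {a | b} with a > b).
Cooling by t (for t below the temperature (a - b)/2 = 20) taxes each move by t: {a | b} cooled by t is {a - t | b + t}.
Cooling amount: t = 8
Cooled Left option: 13 - 8 = 5
Cooled Right option: -27 + 8 = -19
Cooled game: {5 | -19}
Left option = 5

5


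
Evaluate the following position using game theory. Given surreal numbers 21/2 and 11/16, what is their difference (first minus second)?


x = 21/2, y = 11/16
Converting to common denominator: 16
x = 168/16, y = 11/16
x - y = 21/2 - 11/16 = 157/16

157/16


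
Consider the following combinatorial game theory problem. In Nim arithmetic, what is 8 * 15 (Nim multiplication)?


Nim multiplication is bilinear over XOR: (u XOR v) * w = (u*w) XOR (v*w).
So we split each operand into its bit components and XOR the pairwise Nim products.
8 = 8 (as XOR of powers of 2).
15 = 1 + 2 + 4 + 8 (as XOR of powers of 2).
Using the standard Nim-product table on single bits:
  2*2 = 3,   2*4 = 8,   2*8 = 12,
  4*4 = 6,   4*8 = 11,  8*8 = 13,
and  1*x = x (identity), k*l = l*k (commutative).
Pairwise Nim products:
  8 * 1 = 8
  8 * 2 = 12
  8 * 4 = 11
  8 * 8 = 13
XOR them: 8 XOR 12 XOR 11 XOR 13 = 2.
Result: 8 * 15 = 2 (in Nim).

2


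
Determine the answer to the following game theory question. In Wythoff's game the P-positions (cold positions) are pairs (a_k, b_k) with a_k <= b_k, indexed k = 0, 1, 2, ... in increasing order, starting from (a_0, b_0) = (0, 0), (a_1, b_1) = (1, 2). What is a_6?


By Wythoff's theorem, a_k = floor(k * phi) and b_k = floor(k * phi^2) = a_k + k, where phi = (1 + sqrt(5))/2 is the golden ratio.
phi = (1 + sqrt(5))/2 = 1.618034
k = 6
k * phi = 6 * 1.618034 = 9.708204
a_6 = floor(k * phi) = 9

9


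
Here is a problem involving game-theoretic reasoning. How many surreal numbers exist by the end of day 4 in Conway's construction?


Day 0: {|} = 0 is born. Count = 1.
Day n: the number of surreal numbers born by day n is 2^(n+1) - 1.
By day 0: 2^1 - 1 = 1
By day 1: 2^2 - 1 = 3
By day 2: 2^3 - 1 = 7
By day 3: 2^4 - 1 = 15
By day 4: 2^5 - 1 = 31
By day 4: 31 surreal numbers.

31


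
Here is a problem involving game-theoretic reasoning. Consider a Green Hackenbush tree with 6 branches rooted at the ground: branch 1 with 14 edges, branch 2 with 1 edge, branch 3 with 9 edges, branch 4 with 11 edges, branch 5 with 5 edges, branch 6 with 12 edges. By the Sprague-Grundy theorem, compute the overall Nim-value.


The tree has 6 branches from the ground vertex.
In Green Hackenbush, the Nim-value of a simple path of length k is k.
Branch 1: length 14, Nim-value = 14
Branch 2: length 1, Nim-value = 1
Branch 3: length 9, Nim-value = 9
Branch 4: length 11, Nim-value = 11
Branch 5: length 5, Nim-value = 5
Branch 6: length 12, Nim-value = 12
Total Nim-value = XOR of all branch values:
0 XOR 14 = 14
14 XOR 1 = 15
15 XOR 9 = 6
6 XOR 11 = 13
13 XOR 5 = 8
8 XOR 12 = 4
Nim-value of the tree = 4

4


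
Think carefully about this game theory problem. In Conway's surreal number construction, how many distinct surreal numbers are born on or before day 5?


Day 0: {|} = 0 is born. Count = 1.
Day n: the number of surreal numbers born by day n is 2^(n+1) - 1.
By day 0: 2^1 - 1 = 1
By day 1: 2^2 - 1 = 3
By day 2: 2^3 - 1 = 7
By day 3: 2^4 - 1 = 15
By day 4: 2^5 - 1 = 31
By day 5: 2^6 - 1 = 63
By day 5: 63 surreal numbers.

63


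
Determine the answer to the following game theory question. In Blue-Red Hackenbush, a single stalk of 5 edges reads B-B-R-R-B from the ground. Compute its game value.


Edges (from ground): B-B-R-R-B
By Berlekamp's sign-expansion rule, a Blue-Red Hackenbush stalk has the value of the surreal number whose sign sequence is the edge sequence with B -> + and R -> -.
Sign sequence: ++--+
Trace the sign expansion in the surreal number tree, starting from 0:
Edge 1: B (sign +) -> bounds (0, +inf), value = 1
Edge 2: B (sign +) -> bounds (1, +inf), value = 2
Edge 3: R (sign -) -> bounds (1, 2), value = 3/2
Edge 4: R (sign -) -> bounds (1, 3/2), value = 5/4
Edge 5: B (sign +) -> bounds (5/4, 3/2), value = 11/8
Game value = 11/8

11/8


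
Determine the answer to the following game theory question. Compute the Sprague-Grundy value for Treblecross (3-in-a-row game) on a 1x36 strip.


Treblecross: place X on empty cells; 3-in-a-row wins.
Playing within two cells of an existing X lets the opponent win at once, so sensible play treats the cells i-2..i+2 around each X as dead. The player left with no safe cell loses, so this is a normal-play take-away game on strips of safe cells.
Placing X at cell i (0-indexed) of a strip of k safe cells leaves independent strips of sizes max(0, i-2) and max(0, k-i-3). Hence G(k) = mex{ G(max(0,i-2)) XOR G(max(0,k-i-3)) : 0 <= i < k }, with G(0) = 0.
G(1): splits (0,0):0^0=0 -> mex({0}) = 1
G(2): splits (0,0):0^0=0 -> mex({0}) = 1
G(3): splits (0,0):0^0=0 -> mex({0}) = 1
G(4): splits (0,1):0^1=1 (0,0):0^0=0 -> mex({0, 1}) = 2
G(5): splits (0,2):0^1=1 (0,1):0^1=1 (0,0):0^0=0 -> mex({0, 1}) = 2
G(6) = mex({1}) = 0
G(7) = mex({0, 1, 2}) = 3
G(8) = mex({0, 1, 2}) = 3
G(9) = mex({0, 2}) = 1
G(10) = mex({0, 2, 3}) = 1
G(11) = mex({0, 3}) = 1
G(12) = mex({1, 3}) = 0
G(13) = mex({0, 1, 2, 3}) = 4
G(14) = mex({0, 1, 2}) = 3
G(15) = mex({0, 1, 2}) = 3
G(16) = mex({0, 1, 2, 4}) = 3
G(17) = mex({0, 1, 3, 4}) = 2
G(18) = mex({0, 1, 3, 4}) = 2
G(19) = mex({0, 1, 3, 5}) = 2
G(20) = mex({0, 1, 2, 3, 5}) = 4
G(21) = mex({0, 1, 2, 3, 5}) = 4
G(22) = mex({1, 2, 6}) = 0
G(23) = mex({0, 1, 2, 3, 4, 6}) = 5
G(24) = mex({0, 1, 2, 3, 4}) = 5
G(25) = mex({0, 1, 3, 4, 7}) = 2
G(26) = mex({0, 1, 3, 4, 5, 7}) = 2
G(27) = mex({0, 1, 3, 5}) = 2
G(28) = mex({0, 1, 2, 5}) = 3
G(29) = mex({0, 1, 2, 4, 5, 6}) = 3
G(30) = mex({1, 2, 4, 6}) = 0
G(31) = mex({0, 1, 2, 3, 4, 6}) = 5
G(32) = mex({1, 2, 3, 4, 7}) = 0
G(33) = mex({0, 3, 7}) = 1
G(34) = mex({0, 2, 3, 5, 7}) = 1
G(35) = mex({0, 2, 3, 5, 6}) = 1
G(36) = mex({0, 1, 2, 5, 6}) = 3
Therefore G(36) = 3.

3


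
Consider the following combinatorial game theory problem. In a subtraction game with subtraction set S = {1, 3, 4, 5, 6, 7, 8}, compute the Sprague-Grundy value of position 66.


The subtraction set is S = {1, 3, 4, 5, 6, 7, 8}.
G(k) = mex{ G(k - s) : s in S, s <= k }. We compute iteratively: G(0) = 0.
G(1) = mex({0}) = 1
G(2) = mex({1}) = 0
G(3) = mex({0}) = 1
G(4) = mex({0, 1}) = 2
G(5) = mex({0, 1, 2}) = 3
G(6) = mex({0, 1, 3}) = 2
G(7) = mex({0, 1, 2}) = 3
G(8) = mex({0, 1, 2, 3}) = 4
G(9) = mex({0, 1, 2, 3, 4}) = 5
G(10) = mex({0, 1, 2, 3, 5}) = 4
G(11) = mex({1, 2, 3, 4}) = 0
G(12) = mex({0, 2, 3, 4, 5}) = 1
G(13) = mex({1, 2, 3, 4, 5}) = 0
G(14) = mex({0, 2, 3, 4, 5}) = 1
G(15) = mex({0, 1, 3, 4, 5}) = 2
G(16) = mex({0, 1, 2, 4, 5}) = 3
G(17) = mex({0, 1, 3, 4, 5}) = 2
G(18) = mex({0, 1, 2, 4}) = 3
Observe that G(11)..G(18) = 0, 1, 0, 1, 2, 3, 2, 3 repeats G(0)..G(7) = 0, 1, 0, 1, 2, 3, 2, 3.
For k >= max(S) = 8, G(k) is determined by the previous 8 values G(k-8)..G(k-1); a window of 8 consecutive values has recurred shifted by 11, so by induction G(k + 11) = G(k) for all k >= 0: the sequence is periodic from the start with period 11.
One period: G(0..10) = 0, 1, 0, 1, 2, 3, 2, 3, 4, 5, 4.
66 mod 11 = 0, so G(66) = G(0) = 0.

0


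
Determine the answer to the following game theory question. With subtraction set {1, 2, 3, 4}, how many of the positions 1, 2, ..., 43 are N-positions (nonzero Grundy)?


Subtraction set S = {1, 2, 3, 4}, so G(n) = n mod 5.
G(n) = 0 when n is a multiple of 5.
Multiples of 5 in [1, 43]: 8
N-positions (nonzero Grundy) = 43 - 8 = 35

35


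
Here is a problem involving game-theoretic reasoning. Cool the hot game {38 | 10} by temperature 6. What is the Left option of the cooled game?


Original game: {38 | 10} (a switch {a | b} with a > b).
Cooling by t (for t below the temperature (a - b)/2 = 14) taxes each move by t: {a | b} cooled by t is {a - t | b + t}.
Cooling amount: t = 6
Cooled Left option: 38 - 6 = 32
Cooled Right option: 10 + 6 = 16
Cooled game: {32 | 16}
Left option = 32

32


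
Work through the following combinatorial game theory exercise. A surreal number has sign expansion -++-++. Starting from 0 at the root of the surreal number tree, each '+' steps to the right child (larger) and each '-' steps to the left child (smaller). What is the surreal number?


Sign expansion: -++-++
Rule: track bounds (lo, hi), initially (-inf, +inf). On '+', the current value becomes lo and we move to the simplest number in (value, hi): value + 1 if hi = +inf, otherwise the midpoint (value + hi)/2. On '-', the current value becomes hi and we move to value - 1 if lo = -inf, otherwise the midpoint (lo + value)/2.
Start at 0.
Step 1: sign = -, move left. Bounds: (-inf, 0). Value = -1
Step 2: sign = +, move right. Bounds: (-1, 0). Value = -1/2
Step 3: sign = +, move right. Bounds: (-1/2, 0). Value = -1/4
Step 4: sign = -, move left. Bounds: (-1/2, -1/4). Value = -3/8
Step 5: sign = +, move right. Bounds: (-3/8, -1/4). Value = -5/16
Step 6: sign = +, move right. Bounds: (-5/16, -1/4). Value = -9/32
The surreal number with sign expansion -++-++ is -9/32.

-9/32
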